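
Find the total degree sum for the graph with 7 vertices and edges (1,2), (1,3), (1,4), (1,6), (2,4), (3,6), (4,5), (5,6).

Step 1: Count edges incident to each vertex:
  deg(1) = 4 (neighbors: 2, 3, 4, 6)
  deg(2) = 2 (neighbors: 1, 4)
  deg(3) = 2 (neighbors: 1, 6)
  deg(4) = 3 (neighbors: 1, 2, 5)
  deg(5) = 2 (neighbors: 4, 6)
  deg(6) = 3 (neighbors: 1, 3, 5)
  deg(7) = 0 (neighbors: none)

Step 2: Sum all degrees:
  4 + 2 + 2 + 3 + 2 + 3 + 0 = 16

Verification: sum of degrees = 2 * |E| = 2 * 8 = 16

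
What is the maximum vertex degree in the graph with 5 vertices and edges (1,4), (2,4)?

Step 1: Count edges incident to each vertex:
  deg(1) = 1 (neighbors: 4)
  deg(2) = 1 (neighbors: 4)
  deg(3) = 0 (neighbors: none)
  deg(4) = 2 (neighbors: 1, 2)
  deg(5) = 0 (neighbors: none)

Step 2: Find maximum:
  max(1, 1, 0, 2, 0) = 2 (vertex 4)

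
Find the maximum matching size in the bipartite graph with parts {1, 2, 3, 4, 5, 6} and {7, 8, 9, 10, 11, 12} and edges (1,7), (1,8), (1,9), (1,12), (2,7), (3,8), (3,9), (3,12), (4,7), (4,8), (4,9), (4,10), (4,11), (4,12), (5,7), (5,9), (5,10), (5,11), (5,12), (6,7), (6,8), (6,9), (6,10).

Step 1: List the neighbors of each left vertex:
  1: 7, 8, 9, 12
  2: 7
  3: 8, 9, 12
  4: 7, 8, 9, 10, 11, 12
  5: 7, 9, 10, 11, 12
  6: 7, 8, 9, 10

Step 2: Greedily match left vertices, then look for augmenting paths:
  Match 1 -- 12
  Match 2 -- 7
  Match 3 -- 8
  Match 4 -- 11
  Match 5 -- 10
  Match 6 -- 9
  No augmenting path remains.

Step 3: Verify this is maximum:
  Matching size 6 = min(|L|, |R|) = min(6, 6), which is an upper bound, so this matching is maximum.

Maximum matching: {(1,12), (2,7), (3,8), (4,11), (5,10), (6,9)}
Size: 6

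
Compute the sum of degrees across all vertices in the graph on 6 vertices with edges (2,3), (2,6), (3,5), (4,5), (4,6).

Step 1: Count edges incident to each vertex:
  deg(1) = 0 (neighbors: none)
  deg(2) = 2 (neighbors: 3, 6)
  deg(3) = 2 (neighbors: 2, 5)
  deg(4) = 2 (neighbors: 5, 6)
  deg(5) = 2 (neighbors: 3, 4)
  deg(6) = 2 (neighbors: 2, 4)

Step 2: Sum all degrees:
  0 + 2 + 2 + 2 + 2 + 2 = 10

Verification: sum of degrees = 2 * |E| = 2 * 5 = 10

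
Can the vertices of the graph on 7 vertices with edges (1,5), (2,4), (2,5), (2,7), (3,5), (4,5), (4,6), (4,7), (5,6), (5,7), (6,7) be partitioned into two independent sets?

Step 1: Attempt 2-coloring using BFS:
  Start at vertex 1, assign color 0
  Color vertex 5 with color 1 (neighbor of 1)
  Color vertex 2 with color 0 (neighbor of 5)
  Color vertex 3 with color 0 (neighbor of 5)
  Color vertex 4 with color 0 (neighbor of 5)
  Color vertex 6 with color 0 (neighbor of 5)
  Color vertex 7 with color 0 (neighbor of 5)

Step 2: Conflict found! Vertices 2 and 4 are adjacent but have the same color.
This means the graph contains an odd cycle.

The graph is NOT bipartite.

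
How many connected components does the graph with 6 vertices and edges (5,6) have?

Step 1: Build adjacency list from edges:
  1: (none)
  2: (none)
  3: (none)
  4: (none)
  5: 6
  6: 5

Step 2: Run BFS/DFS from vertex 1:
  Visited: {1}
  Reached 1 of 6 vertices

Step 3: Only 1 of 6 vertices reached. Graph is disconnected.
Connected components: {1}, {2}, {3}, {4}, {5, 6}
Number of connected components: 5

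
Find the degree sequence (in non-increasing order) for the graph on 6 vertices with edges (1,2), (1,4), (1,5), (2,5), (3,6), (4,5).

Step 1: Count edges incident to each vertex:
  deg(1) = 3 (neighbors: 2, 4, 5)
  deg(2) = 2 (neighbors: 1, 5)
  deg(3) = 1 (neighbors: 6)
  deg(4) = 2 (neighbors: 1, 5)
  deg(5) = 3 (neighbors: 1, 2, 4)
  deg(6) = 1 (neighbors: 3)

Step 2: Sort degrees in non-increasing order:
  Degrees: [3, 2, 1, 2, 3, 1] -> sorted: [3, 3, 2, 2, 1, 1]

Degree sequence: [3, 3, 2, 2, 1, 1]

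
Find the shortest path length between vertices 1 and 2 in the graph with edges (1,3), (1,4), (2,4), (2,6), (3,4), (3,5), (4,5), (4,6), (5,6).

Step 1: Build adjacency list:
  1: 3, 4
  2: 4, 6
  3: 1, 4, 5
  4: 1, 2, 3, 5, 6
  5: 3, 4, 6
  6: 2, 4, 5

Step 2: BFS from vertex 1 to find shortest path to 2:
  vertex 3 reached at distance 1
  vertex 4 reached at distance 1
  vertex 5 reached at distance 2
  vertex 2 reached at distance 2

Step 3: Shortest path: 1 -> 4 -> 2
Path length: 2 edges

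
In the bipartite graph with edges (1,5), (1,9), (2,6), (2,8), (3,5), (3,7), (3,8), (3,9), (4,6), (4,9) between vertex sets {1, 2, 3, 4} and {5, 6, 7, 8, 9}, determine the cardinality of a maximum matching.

Step 1: List the neighbors of each left vertex:
  1: 5, 9
  2: 6, 8
  3: 5, 7, 8, 9
  4: 6, 9

Step 2: Greedily match left vertices, then look for augmenting paths:
  Match 1 -- 5
  Match 2 -- 6
  Match 3 -- 7
  Match 4 -- 9
  No augmenting path remains.

Step 3: Verify this is maximum:
  Matching size 4 = min(|L|, |R|) = min(4, 5), which is an upper bound, so this matching is maximum.

Maximum matching: {(1,5), (2,6), (3,7), (4,9)}
Size: 4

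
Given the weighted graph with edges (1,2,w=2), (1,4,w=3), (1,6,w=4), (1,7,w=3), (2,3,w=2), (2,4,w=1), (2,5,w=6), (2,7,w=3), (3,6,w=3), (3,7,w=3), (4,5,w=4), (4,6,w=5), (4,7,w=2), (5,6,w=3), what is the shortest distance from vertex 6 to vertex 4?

Step 1: Build adjacency list with weights:
  1: 2(w=2), 4(w=3), 6(w=4), 7(w=3)
  2: 1(w=2), 3(w=2), 4(w=1), 5(w=6), 7(w=3)
  3: 2(w=2), 6(w=3), 7(w=3)
  4: 1(w=3), 2(w=1), 5(w=4), 6(w=5), 7(w=2)
  5: 2(w=6), 4(w=4), 6(w=3)
  6: 1(w=4), 3(w=3), 4(w=5), 5(w=3)
  7: 1(w=3), 2(w=3), 3(w=3), 4(w=2)

Step 2: Apply Dijkstra's algorithm from vertex 6:
  Visit vertex 6 (distance=0)
    Update dist[1] = 4
    Update dist[3] = 3
    Update dist[4] = 5
    Update dist[5] = 3
  Visit vertex 3 (distance=3)
    Update dist[2] = 5
    Update dist[7] = 6
  Visit vertex 5 (distance=3)
  Visit vertex 1 (distance=4)
  Visit vertex 2 (distance=5)
  Visit vertex 4 (distance=5)

Step 3: Shortest path: 6 -> 4
Total weight: 5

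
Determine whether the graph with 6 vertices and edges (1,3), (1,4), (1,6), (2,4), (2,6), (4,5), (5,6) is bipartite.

Step 1: Attempt 2-coloring using BFS:
  Start at vertex 1, assign color 0
  Color vertex 3 with color 1 (neighbor of 1)
  Color vertex 4 with color 1 (neighbor of 1)
  Color vertex 6 with color 1 (neighbor of 1)
  Color vertex 2 with color 0 (neighbor of 4)
  Color vertex 5 with color 0 (neighbor of 4)

Step 2: 2-coloring succeeded. No conflicts found.
  Set A (color 0): {1, 2, 5}
  Set B (color 1): {3, 4, 6}

The graph is bipartite with partition {1, 2, 5}, {3, 4, 6}.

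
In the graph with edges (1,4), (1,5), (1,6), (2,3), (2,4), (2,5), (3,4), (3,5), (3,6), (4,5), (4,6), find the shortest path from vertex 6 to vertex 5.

Step 1: Build adjacency list:
  1: 4, 5, 6
  2: 3, 4, 5
  3: 2, 4, 5, 6
  4: 1, 2, 3, 5, 6
  5: 1, 2, 3, 4
  6: 1, 3, 4

Step 2: BFS from vertex 6 to find shortest path to 5:
  vertex 1 reached at distance 1
  vertex 3 reached at distance 1
  vertex 4 reached at distance 1
  vertex 5 reached at distance 2

Step 3: Shortest path: 6 -> 1 -> 5
Path length: 2 edges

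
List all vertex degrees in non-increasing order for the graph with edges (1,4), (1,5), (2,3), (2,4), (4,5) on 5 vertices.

Step 1: Count edges incident to each vertex:
  deg(1) = 2 (neighbors: 4, 5)
  deg(2) = 2 (neighbors: 3, 4)
  deg(3) = 1 (neighbors: 2)
  deg(4) = 3 (neighbors: 1, 2, 5)
  deg(5) = 2 (neighbors: 1, 4)

Step 2: Sort degrees in non-increasing order:
  Degrees: [2, 2, 1, 3, 2] -> sorted: [3, 2, 2, 2, 1]

Degree sequence: [3, 2, 2, 2, 1]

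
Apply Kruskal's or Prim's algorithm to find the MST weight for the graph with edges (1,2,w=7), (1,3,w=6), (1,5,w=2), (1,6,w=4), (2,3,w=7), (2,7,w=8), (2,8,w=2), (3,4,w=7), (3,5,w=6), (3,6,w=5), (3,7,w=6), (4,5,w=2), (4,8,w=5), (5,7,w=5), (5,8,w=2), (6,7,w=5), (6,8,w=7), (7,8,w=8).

Apply Kruskal's algorithm (sort edges by weight, add if no cycle):

Sorted edges by weight:
  (1,5) w=2
  (2,8) w=2
  (4,5) w=2
  (5,8) w=2
  (1,6) w=4
  (3,6) w=5
  (4,8) w=5
  (5,7) w=5
  (6,7) w=5
  (1,3) w=6
  (3,7) w=6
  (3,5) w=6
  (1,2) w=7
  (2,3) w=7
  (3,4) w=7
  (6,8) w=7
  (2,7) w=8
  (7,8) w=8

Add edge (1,5) w=2 -- no cycle. Running total: 2
Add edge (2,8) w=2 -- no cycle. Running total: 4
Add edge (4,5) w=2 -- no cycle. Running total: 6
Add edge (5,8) w=2 -- no cycle. Running total: 8
Add edge (1,6) w=4 -- no cycle. Running total: 12
Add edge (3,6) w=5 -- no cycle. Running total: 17
Skip edge (4,8) w=5 -- would create cycle
Add edge (5,7) w=5 -- no cycle. Running total: 22

MST edges: (1,5,w=2), (2,8,w=2), (4,5,w=2), (5,8,w=2), (1,6,w=4), (3,6,w=5), (5,7,w=5)
Total MST weight: 2 + 2 + 2 + 2 + 4 + 5 + 5 = 22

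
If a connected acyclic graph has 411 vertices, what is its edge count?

A tree on n vertices always has exactly n - 1 edges.
For n = 411: edges = 411 - 1 = 410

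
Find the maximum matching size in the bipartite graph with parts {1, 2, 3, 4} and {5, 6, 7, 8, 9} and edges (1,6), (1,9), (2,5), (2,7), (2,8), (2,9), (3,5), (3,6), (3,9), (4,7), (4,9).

Step 1: List the neighbors of each left vertex:
  1: 6, 9
  2: 5, 7, 8, 9
  3: 5, 6, 9
  4: 7, 9

Step 2: Greedily match left vertices, then look for augmenting paths:
  Match 1 -- 6
  Match 2 -- 5
  Match 3 -- 9
  Match 4 -- 7
  No augmenting path remains.

Step 3: Verify this is maximum:
  Matching size 4 = min(|L|, |R|) = min(4, 5), which is an upper bound, so this matching is maximum.

Maximum matching: {(1,6), (2,5), (3,9), (4,7)}
Size: 4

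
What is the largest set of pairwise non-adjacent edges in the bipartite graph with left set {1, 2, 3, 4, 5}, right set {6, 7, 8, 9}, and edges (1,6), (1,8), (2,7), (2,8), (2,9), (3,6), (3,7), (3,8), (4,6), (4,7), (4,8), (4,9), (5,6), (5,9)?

Step 1: List the neighbors of each left vertex:
  1: 6, 8
  2: 7, 8, 9
  3: 6, 7, 8
  4: 6, 7, 8, 9
  5: 6, 9

Step 2: Greedily match left vertices, then look for augmenting paths:
  Match 1 -- 6
  Match 2 -- 7
  Match 3 -- 8
  Match 4 -- 9
  No augmenting path remains.

Step 3: Verify this is maximum:
  Matching size 4 = min(|L|, |R|) = min(5, 4), which is an upper bound, so this matching is maximum.

Maximum matching: {(1,6), (2,7), (3,8), (4,9)}
Size: 4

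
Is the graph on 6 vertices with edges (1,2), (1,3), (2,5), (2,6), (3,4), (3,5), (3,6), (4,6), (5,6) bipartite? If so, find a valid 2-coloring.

Step 1: Attempt 2-coloring using BFS:
  Start at vertex 1, assign color 0
  Color vertex 2 with color 1 (neighbor of 1)
  Color vertex 3 with color 1 (neighbor of 1)
  Color vertex 5 with color 0 (neighbor of 2)
  Color vertex 6 with color 0 (neighbor of 2)
  Color vertex 4 with color 0 (neighbor of 3)

Step 2: Conflict found! Vertices 5 and 6 are adjacent but have the same color.
This means the graph contains an odd cycle.

The graph is NOT bipartite.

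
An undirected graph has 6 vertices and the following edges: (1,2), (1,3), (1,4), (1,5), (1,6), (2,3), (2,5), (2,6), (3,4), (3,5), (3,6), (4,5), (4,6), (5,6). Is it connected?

Step 1: Build adjacency list from edges:
  1: 2, 3, 4, 5, 6
  2: 1, 3, 5, 6
  3: 1, 2, 4, 5, 6
  4: 1, 3, 5, 6
  5: 1, 2, 3, 4, 6
  6: 1, 2, 3, 4, 5

Step 2: Run BFS/DFS from vertex 1:
  Visited: {1, 2, 3, 4, 5, 6}
  Reached 6 of 6 vertices

Step 3: All 6 vertices reached from vertex 1, so the graph is connected.
Answer: Yes, the graph is connected.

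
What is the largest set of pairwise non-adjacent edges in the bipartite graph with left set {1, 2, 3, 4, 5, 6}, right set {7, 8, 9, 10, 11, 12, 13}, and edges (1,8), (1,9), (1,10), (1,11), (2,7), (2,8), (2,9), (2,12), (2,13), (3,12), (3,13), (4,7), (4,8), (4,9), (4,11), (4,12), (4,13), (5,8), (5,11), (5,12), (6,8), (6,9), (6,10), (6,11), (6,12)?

Step 1: List the neighbors of each left vertex:
  1: 8, 9, 10, 11
  2: 7, 8, 9, 12, 13
  3: 12, 13
  4: 7, 8, 9, 11, 12, 13
  5: 8, 11, 12
  6: 8, 9, 10, 11, 12

Step 2: Greedily match left vertices, then look for augmenting paths:
  Match 1 -- 8
  Match 2 -- 7
  Match 3 -- 12
  Match 4 -- 9
  Match 5 -- 11
  Match 6 -- 10
  No augmenting path remains.

Step 3: Verify this is maximum:
  Matching size 6 = min(|L|, |R|) = min(6, 7), which is an upper bound, so this matching is maximum.

Maximum matching: {(1,8), (2,7), (3,12), (4,9), (5,11), (6,10)}
Size: 6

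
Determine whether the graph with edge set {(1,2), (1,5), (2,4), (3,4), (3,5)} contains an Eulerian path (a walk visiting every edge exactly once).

Step 1: Find the degree of each vertex:
  deg(1) = 2
  deg(2) = 2
  deg(3) = 2
  deg(4) = 2
  deg(5) = 2

Step 2: Count vertices with odd degree:
  All vertices have even degree (0 odd-degree vertices)

Step 3: Apply Euler's theorem:
  - Eulerian circuit exists iff graph is connected and all vertices have even degree
  - Eulerian path exists iff graph is connected and has 0 or 2 odd-degree vertices

Graph is connected with 0 odd-degree vertices.
Both Eulerian circuit and Eulerian path exist.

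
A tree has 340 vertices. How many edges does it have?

A tree on n vertices always has exactly n - 1 edges.
For n = 340: edges = 340 - 1 = 339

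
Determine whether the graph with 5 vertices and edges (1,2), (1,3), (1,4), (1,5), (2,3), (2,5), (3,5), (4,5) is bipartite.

Step 1: Attempt 2-coloring using BFS:
  Start at vertex 1, assign color 0
  Color vertex 2 with color 1 (neighbor of 1)
  Color vertex 3 with color 1 (neighbor of 1)
  Color vertex 4 with color 1 (neighbor of 1)
  Color vertex 5 with color 1 (neighbor of 1)

Step 2: Conflict found! Vertices 2 and 3 are adjacent but have the same color.
This means the graph contains an odd cycle.

The graph is NOT bipartite.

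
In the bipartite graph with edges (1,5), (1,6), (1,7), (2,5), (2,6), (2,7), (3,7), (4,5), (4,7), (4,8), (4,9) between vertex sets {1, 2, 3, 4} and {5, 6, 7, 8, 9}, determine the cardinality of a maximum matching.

Step 1: List the neighbors of each left vertex:
  1: 5, 6, 7
  2: 5, 6, 7
  3: 7
  4: 5, 7, 8, 9

Step 2: Greedily match left vertices, then look for augmenting paths:
  Match 1 -- 5
  Match 2 -- 6
  Match 3 -- 7
  Match 4 -- 8
  No augmenting path remains.

Step 3: Verify this is maximum:
  Matching size 4 = min(|L|, |R|) = min(4, 5), which is an upper bound, so this matching is maximum.

Maximum matching: {(1,5), (2,6), (3,7), (4,8)}
Size: 4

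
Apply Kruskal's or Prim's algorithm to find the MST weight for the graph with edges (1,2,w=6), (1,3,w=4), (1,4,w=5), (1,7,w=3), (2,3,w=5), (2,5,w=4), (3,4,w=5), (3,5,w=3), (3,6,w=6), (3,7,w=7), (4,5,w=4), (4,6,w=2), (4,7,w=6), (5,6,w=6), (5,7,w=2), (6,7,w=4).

Apply Kruskal's algorithm (sort edges by weight, add if no cycle):

Sorted edges by weight:
  (4,6) w=2
  (5,7) w=2
  (1,7) w=3
  (3,5) w=3
  (1,3) w=4
  (2,5) w=4
  (4,5) w=4
  (6,7) w=4
  (1,4) w=5
  (2,3) w=5
  (3,4) w=5
  (1,2) w=6
  (3,6) w=6
  (4,7) w=6
  (5,6) w=6
  (3,7) w=7

Add edge (4,6) w=2 -- no cycle. Running total: 2
Add edge (5,7) w=2 -- no cycle. Running total: 4
Add edge (1,7) w=3 -- no cycle. Running total: 7
Add edge (3,5) w=3 -- no cycle. Running total: 10
Skip edge (1,3) w=4 -- would create cycle
Add edge (2,5) w=4 -- no cycle. Running total: 14
Add edge (4,5) w=4 -- no cycle. Running total: 18

MST edges: (4,6,w=2), (5,7,w=2), (1,7,w=3), (3,5,w=3), (2,5,w=4), (4,5,w=4)
Total MST weight: 2 + 2 + 3 + 3 + 4 + 4 = 18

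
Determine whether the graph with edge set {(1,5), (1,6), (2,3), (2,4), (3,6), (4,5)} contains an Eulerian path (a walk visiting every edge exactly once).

Step 1: Find the degree of each vertex:
  deg(1) = 2
  deg(2) = 2
  deg(3) = 2
  deg(4) = 2
  deg(5) = 2
  deg(6) = 2

Step 2: Count vertices with odd degree:
  All vertices have even degree (0 odd-degree vertices)

Step 3: Apply Euler's theorem:
  - Eulerian circuit exists iff graph is connected and all vertices have even degree
  - Eulerian path exists iff graph is connected and has 0 or 2 odd-degree vertices

Graph is connected with 0 odd-degree vertices.
Both Eulerian circuit and Eulerian path exist.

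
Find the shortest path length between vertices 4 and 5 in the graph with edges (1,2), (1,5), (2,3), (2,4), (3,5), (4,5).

Step 1: Build adjacency list:
  1: 2, 5
  2: 1, 3, 4
  3: 2, 5
  4: 2, 5
  5: 1, 3, 4

Step 2: BFS from vertex 4 to find shortest path to 5:
  vertex 2 reached at distance 1
  vertex 5 reached at distance 1

Step 3: Shortest path: 4 -> 5
Path length: 1 edge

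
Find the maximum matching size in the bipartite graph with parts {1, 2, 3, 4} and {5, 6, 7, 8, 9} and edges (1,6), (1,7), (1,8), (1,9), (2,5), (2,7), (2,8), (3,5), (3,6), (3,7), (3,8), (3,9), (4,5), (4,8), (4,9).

Step 1: List the neighbors of each left vertex:
  1: 6, 7, 8, 9
  2: 5, 7, 8
  3: 5, 6, 7, 8, 9
  4: 5, 8, 9

Step 2: Greedily match left vertices, then look for augmenting paths:
  Match 1 -- 6
  Match 2 -- 5
  Match 3 -- 7
  Match 4 -- 8
  No augmenting path remains.

Step 3: Verify this is maximum:
  Matching size 4 = min(|L|, |R|) = min(4, 5), which is an upper bound, so this matching is maximum.

Maximum matching: {(1,6), (2,5), (3,7), (4,8)}
Size: 4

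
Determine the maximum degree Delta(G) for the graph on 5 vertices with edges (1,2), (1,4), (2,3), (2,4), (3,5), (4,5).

Step 1: Count edges incident to each vertex:
  deg(1) = 2 (neighbors: 2, 4)
  deg(2) = 3 (neighbors: 1, 3, 4)
  deg(3) = 2 (neighbors: 2, 5)
  deg(4) = 3 (neighbors: 1, 2, 5)
  deg(5) = 2 (neighbors: 3, 4)

Step 2: Find maximum:
  max(2, 3, 2, 3, 2) = 3 (vertex 2)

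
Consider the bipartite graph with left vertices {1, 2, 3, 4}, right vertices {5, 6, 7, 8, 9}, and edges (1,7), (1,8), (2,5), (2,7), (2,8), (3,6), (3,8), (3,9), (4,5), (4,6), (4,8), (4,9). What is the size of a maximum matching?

Step 1: List the neighbors of each left vertex:
  1: 7, 8
  2: 5, 7, 8
  3: 6, 8, 9
  4: 5, 6, 8, 9

Step 2: Greedily match left vertices, then look for augmenting paths:
  Match 1 -- 7
  Match 2 -- 5
  Match 3 -- 6
  Match 4 -- 8
  No augmenting path remains.

Step 3: Verify this is maximum:
  Matching size 4 = min(|L|, |R|) = min(4, 5), which is an upper bound, so this matching is maximum.

Maximum matching: {(1,7), (2,5), (3,6), (4,8)}
Size: 4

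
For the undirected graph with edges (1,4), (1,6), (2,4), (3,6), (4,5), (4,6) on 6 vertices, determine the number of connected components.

Step 1: Build adjacency list from edges:
  1: 4, 6
  2: 4
  3: 6
  4: 1, 2, 5, 6
  5: 4
  6: 1, 3, 4

Step 2: Run BFS/DFS from vertex 1:
  Visited: {1, 4, 6, 2, 5, 3}
  Reached 6 of 6 vertices

Step 3: All 6 vertices reached from vertex 1, so the graph is connected.
Number of connected components: 1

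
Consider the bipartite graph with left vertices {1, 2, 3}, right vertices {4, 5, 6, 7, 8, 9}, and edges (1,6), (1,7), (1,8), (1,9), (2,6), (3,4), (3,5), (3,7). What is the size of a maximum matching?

Step 1: List the neighbors of each left vertex:
  1: 6, 7, 8, 9
  2: 6
  3: 4, 5, 7

Step 2: Greedily match left vertices, then look for augmenting paths:
  Match 1 -- 7
  Match 2 -- 6
  Match 3 -- 4
  No augmenting path remains.

Step 3: Verify this is maximum:
  Matching size 3 = min(|L|, |R|) = min(3, 6), which is an upper bound, so this matching is maximum.

Maximum matching: {(1,7), (2,6), (3,4)}
Size: 3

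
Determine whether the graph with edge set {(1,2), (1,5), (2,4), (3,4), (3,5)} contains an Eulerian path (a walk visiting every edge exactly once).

Step 1: Find the degree of each vertex:
  deg(1) = 2
  deg(2) = 2
  deg(3) = 2
  deg(4) = 2
  deg(5) = 2

Step 2: Count vertices with odd degree:
  All vertices have even degree (0 odd-degree vertices)

Step 3: Apply Euler's theorem:
  - Eulerian circuit exists iff graph is connected and all vertices have even degree
  - Eulerian path exists iff graph is connected and has 0 or 2 odd-degree vertices

Graph is connected with 0 odd-degree vertices.
Both Eulerian circuit and Eulerian path exist.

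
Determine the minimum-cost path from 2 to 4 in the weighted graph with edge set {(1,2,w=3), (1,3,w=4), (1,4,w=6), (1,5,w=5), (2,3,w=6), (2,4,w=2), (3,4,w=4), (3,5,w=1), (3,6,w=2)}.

Step 1: Build adjacency list with weights:
  1: 2(w=3), 3(w=4), 4(w=6), 5(w=5)
  2: 1(w=3), 3(w=6), 4(w=2)
  3: 1(w=4), 2(w=6), 4(w=4), 5(w=1), 6(w=2)
  4: 1(w=6), 2(w=2), 3(w=4)
  5: 1(w=5), 3(w=1)
  6: 3(w=2)

Step 2: Apply Dijkstra's algorithm from vertex 2:
  Visit vertex 2 (distance=0)
    Update dist[1] = 3
    Update dist[3] = 6
    Update dist[4] = 2
  Visit vertex 4 (distance=2)

Step 3: Shortest path: 2 -> 4
Total weight: 2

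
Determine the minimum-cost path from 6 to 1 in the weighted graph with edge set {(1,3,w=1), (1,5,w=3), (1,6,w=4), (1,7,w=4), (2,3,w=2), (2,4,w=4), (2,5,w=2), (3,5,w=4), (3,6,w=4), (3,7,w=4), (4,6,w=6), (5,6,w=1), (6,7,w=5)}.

Step 1: Build adjacency list with weights:
  1: 3(w=1), 5(w=3), 6(w=4), 7(w=4)
  2: 3(w=2), 4(w=4), 5(w=2)
  3: 1(w=1), 2(w=2), 5(w=4), 6(w=4), 7(w=4)
  4: 2(w=4), 6(w=6)
  5: 1(w=3), 2(w=2), 3(w=4), 6(w=1)
  6: 1(w=4), 3(w=4), 4(w=6), 5(w=1), 7(w=5)
  7: 1(w=4), 3(w=4), 6(w=5)

Step 2: Apply Dijkstra's algorithm from vertex 6:
  Visit vertex 6 (distance=0)
    Update dist[1] = 4
    Update dist[3] = 4
    Update dist[4] = 6
    Update dist[5] = 1
    Update dist[7] = 5
  Visit vertex 5 (distance=1)
    Update dist[2] = 3
  Visit vertex 2 (distance=3)
  Visit vertex 1 (distance=4)

Step 3: Shortest path: 6 -> 1
Total weight: 4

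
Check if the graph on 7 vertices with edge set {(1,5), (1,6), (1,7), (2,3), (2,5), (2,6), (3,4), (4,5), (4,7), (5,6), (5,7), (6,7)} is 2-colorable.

Step 1: Attempt 2-coloring using BFS:
  Start at vertex 1, assign color 0
  Color vertex 5 with color 1 (neighbor of 1)
  Color vertex 6 with color 1 (neighbor of 1)
  Color vertex 7 with color 1 (neighbor of 1)
  Color vertex 2 with color 0 (neighbor of 5)
  Color vertex 4 with color 0 (neighbor of 5)

Step 2: Conflict found! Vertices 5 and 6 are adjacent but have the same color.
This means the graph contains an odd cycle.

The graph is NOT bipartite.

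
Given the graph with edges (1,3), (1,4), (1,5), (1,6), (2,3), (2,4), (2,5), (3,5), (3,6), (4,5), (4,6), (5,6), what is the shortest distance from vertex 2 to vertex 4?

Step 1: Build adjacency list:
  1: 3, 4, 5, 6
  2: 3, 4, 5
  3: 1, 2, 5, 6
  4: 1, 2, 5, 6
  5: 1, 2, 3, 4, 6
  6: 1, 3, 4, 5

Step 2: BFS from vertex 2 to find shortest path to 4:
  vertex 3 reached at distance 1
  vertex 4 reached at distance 1

Step 3: Shortest path: 2 -> 4
Path length: 1 edge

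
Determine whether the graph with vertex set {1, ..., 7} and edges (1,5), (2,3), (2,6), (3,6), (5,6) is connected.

Step 1: Build adjacency list from edges:
  1: 5
  2: 3, 6
  3: 2, 6
  4: (none)
  5: 1, 6
  6: 2, 3, 5
  7: (none)

Step 2: Run BFS/DFS from vertex 1:
  Visited: {1, 5, 6, 2, 3}
  Reached 5 of 7 vertices

Step 3: Only 5 of 7 vertices reached. Graph is disconnected.
Connected components: {1, 2, 3, 5, 6}, {4}, {7}
Answer: No, the graph is not connected (3 components).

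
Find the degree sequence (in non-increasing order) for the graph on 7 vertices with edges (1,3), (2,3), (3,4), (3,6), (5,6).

Step 1: Count edges incident to each vertex:
  deg(1) = 1 (neighbors: 3)
  deg(2) = 1 (neighbors: 3)
  deg(3) = 4 (neighbors: 1, 2, 4, 6)
  deg(4) = 1 (neighbors: 3)
  deg(5) = 1 (neighbors: 6)
  deg(6) = 2 (neighbors: 3, 5)
  deg(7) = 0 (neighbors: none)

Step 2: Sort degrees in non-increasing order:
  Degrees: [1, 1, 4, 1, 1, 2, 0] -> sorted: [4, 2, 1, 1, 1, 1, 0]

Degree sequence: [4, 2, 1, 1, 1, 1, 0]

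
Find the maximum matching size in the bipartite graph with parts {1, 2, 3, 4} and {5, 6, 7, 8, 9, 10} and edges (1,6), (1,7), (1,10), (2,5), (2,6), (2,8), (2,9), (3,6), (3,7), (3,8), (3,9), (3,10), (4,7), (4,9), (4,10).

Step 1: List the neighbors of each left vertex:
  1: 6, 7, 10
  2: 5, 6, 8, 9
  3: 6, 7, 8, 9, 10
  4: 7, 9, 10

Step 2: Greedily match left vertices, then look for augmenting paths:
  Match 1 -- 6
  Match 2 -- 5
  Match 3 -- 7
  Match 4 -- 9
  No augmenting path remains.

Step 3: Verify this is maximum:
  Matching size 4 = min(|L|, |R|) = min(4, 6), which is an upper bound, so this matching is maximum.

Maximum matching: {(1,6), (2,5), (3,7), (4,9)}
Size: 4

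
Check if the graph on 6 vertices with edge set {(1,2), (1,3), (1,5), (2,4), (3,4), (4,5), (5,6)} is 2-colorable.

Step 1: Attempt 2-coloring using BFS:
  Start at vertex 1, assign color 0
  Color vertex 2 with color 1 (neighbor of 1)
  Color vertex 3 with color 1 (neighbor of 1)
  Color vertex 5 with color 1 (neighbor of 1)
  Color vertex 4 with color 0 (neighbor of 2)
  Color vertex 6 with color 0 (neighbor of 5)

Step 2: 2-coloring succeeded. No conflicts found.
  Set A (color 0): {1, 4, 6}
  Set B (color 1): {2, 3, 5}

The graph is bipartite with partition {1, 4, 6}, {2, 3, 5}.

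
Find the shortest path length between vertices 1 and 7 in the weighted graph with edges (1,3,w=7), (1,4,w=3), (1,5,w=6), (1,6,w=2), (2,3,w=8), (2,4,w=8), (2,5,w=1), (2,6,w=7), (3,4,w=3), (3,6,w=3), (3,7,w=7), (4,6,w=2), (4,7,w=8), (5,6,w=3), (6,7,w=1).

Step 1: Build adjacency list with weights:
  1: 3(w=7), 4(w=3), 5(w=6), 6(w=2)
  2: 3(w=8), 4(w=8), 5(w=1), 6(w=7)
  3: 1(w=7), 2(w=8), 4(w=3), 6(w=3), 7(w=7)
  4: 1(w=3), 2(w=8), 3(w=3), 6(w=2), 7(w=8)
  5: 1(w=6), 2(w=1), 6(w=3)
  6: 1(w=2), 2(w=7), 3(w=3), 4(w=2), 5(w=3), 7(w=1)
  7: 3(w=7), 4(w=8), 6(w=1)

Step 2: Apply Dijkstra's algorithm from vertex 1:
  Visit vertex 1 (distance=0)
    Update dist[3] = 7
    Update dist[4] = 3
    Update dist[5] = 6
    Update dist[6] = 2
  Visit vertex 6 (distance=2)
    Update dist[2] = 9
    Update dist[3] = 5
    Update dist[5] = 5
    Update dist[7] = 3
  Visit vertex 4 (distance=3)
  Visit vertex 7 (distance=3)

Step 3: Shortest path: 1 -> 6 -> 7
Total weight: 2 + 1 = 3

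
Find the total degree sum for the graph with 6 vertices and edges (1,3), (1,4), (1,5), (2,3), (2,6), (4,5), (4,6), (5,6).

Step 1: Count edges incident to each vertex:
  deg(1) = 3 (neighbors: 3, 4, 5)
  deg(2) = 2 (neighbors: 3, 6)
  deg(3) = 2 (neighbors: 1, 2)
  deg(4) = 3 (neighbors: 1, 5, 6)
  deg(5) = 3 (neighbors: 1, 4, 6)
  deg(6) = 3 (neighbors: 2, 4, 5)

Step 2: Sum all degrees:
  3 + 2 + 2 + 3 + 3 + 3 = 16

Verification: sum of degrees = 2 * |E| = 2 * 8 = 16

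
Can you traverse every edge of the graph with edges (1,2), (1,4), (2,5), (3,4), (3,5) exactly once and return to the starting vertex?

Step 1: Find the degree of each vertex:
  deg(1) = 2
  deg(2) = 2
  deg(3) = 2
  deg(4) = 2
  deg(5) = 2

Step 2: Count vertices with odd degree:
  All vertices have even degree (0 odd-degree vertices)

Step 3: Apply Euler's theorem:
  - Eulerian circuit exists iff graph is connected and all vertices have even degree
  - Eulerian path exists iff graph is connected and has 0 or 2 odd-degree vertices

Graph is connected with 0 odd-degree vertices.
Both Eulerian circuit and Eulerian path exist.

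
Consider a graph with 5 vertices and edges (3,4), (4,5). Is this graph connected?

Step 1: Build adjacency list from edges:
  1: (none)
  2: (none)
  3: 4
  4: 3, 5
  5: 4

Step 2: Run BFS/DFS from vertex 1:
  Visited: {1}
  Reached 1 of 5 vertices

Step 3: Only 1 of 5 vertices reached. Graph is disconnected.
Connected components: {1}, {2}, {3, 4, 5}
Answer: No, the graph is not connected (3 components).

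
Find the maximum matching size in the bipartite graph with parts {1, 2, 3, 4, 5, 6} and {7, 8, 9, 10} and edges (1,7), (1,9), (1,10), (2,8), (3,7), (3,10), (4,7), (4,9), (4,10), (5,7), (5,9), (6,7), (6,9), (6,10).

Step 1: List the neighbors of each left vertex:
  1: 7, 9, 10
  2: 8
  3: 7, 10
  4: 7, 9, 10
  5: 7, 9
  6: 7, 9, 10

Step 2: Greedily match left vertices, then look for augmenting paths:
  Match 1 -- 7
  Match 2 -- 8
  Match 3 -- 10
  Match 4 -- 9
  No augmenting path remains.

Step 3: Verify this is maximum:
  Matching size 4 = min(|L|, |R|) = min(6, 4), which is an upper bound, so this matching is maximum.

Maximum matching: {(1,7), (2,8), (3,10), (4,9)}
Size: 4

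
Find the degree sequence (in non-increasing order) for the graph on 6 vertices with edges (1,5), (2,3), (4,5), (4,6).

Step 1: Count edges incident to each vertex:
  deg(1) = 1 (neighbors: 5)
  deg(2) = 1 (neighbors: 3)
  deg(3) = 1 (neighbors: 2)
  deg(4) = 2 (neighbors: 5, 6)
  deg(5) = 2 (neighbors: 1, 4)
  deg(6) = 1 (neighbors: 4)

Step 2: Sort degrees in non-increasing order:
  Degrees: [1, 1, 1, 2, 2, 1] -> sorted: [2, 2, 1, 1, 1, 1]

Degree sequence: [2, 2, 1, 1, 1, 1]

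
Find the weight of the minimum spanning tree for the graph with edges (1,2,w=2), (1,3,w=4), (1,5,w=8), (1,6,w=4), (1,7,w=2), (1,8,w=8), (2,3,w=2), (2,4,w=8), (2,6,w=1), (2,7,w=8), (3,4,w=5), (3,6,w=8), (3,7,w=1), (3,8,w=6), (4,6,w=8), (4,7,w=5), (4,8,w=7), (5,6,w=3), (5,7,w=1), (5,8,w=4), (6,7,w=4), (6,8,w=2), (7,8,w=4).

Apply Kruskal's algorithm (sort edges by weight, add if no cycle):

Sorted edges by weight:
  (2,6) w=1
  (3,7) w=1
  (5,7) w=1
  (1,2) w=2
  (1,7) w=2
  (2,3) w=2
  (6,8) w=2
  (5,6) w=3
  (1,3) w=4
  (1,6) w=4
  (5,8) w=4
  (6,7) w=4
  (7,8) w=4
  (3,4) w=5
  (4,7) w=5
  (3,8) w=6
  (4,8) w=7
  (1,8) w=8
  (1,5) w=8
  (2,7) w=8
  (2,4) w=8
  (3,6) w=8
  (4,6) w=8

Add edge (2,6) w=1 -- no cycle. Running total: 1
Add edge (3,7) w=1 -- no cycle. Running total: 2
Add edge (5,7) w=1 -- no cycle. Running total: 3
Add edge (1,2) w=2 -- no cycle. Running total: 5
Add edge (1,7) w=2 -- no cycle. Running total: 7
Skip edge (2,3) w=2 -- would create cycle
Add edge (6,8) w=2 -- no cycle. Running total: 9
Skip edge (5,6) w=3 -- would create cycle
Skip edge (1,3) w=4 -- would create cycle
Skip edge (1,6) w=4 -- would create cycle
Skip edge (5,8) w=4 -- would create cycle
Skip edge (6,7) w=4 -- would create cycle
Skip edge (7,8) w=4 -- would create cycle
Add edge (3,4) w=5 -- no cycle. Running total: 14

MST edges: (2,6,w=1), (3,7,w=1), (5,7,w=1), (1,2,w=2), (1,7,w=2), (6,8,w=2), (3,4,w=5)
Total MST weight: 1 + 1 + 1 + 2 + 2 + 2 + 5 = 14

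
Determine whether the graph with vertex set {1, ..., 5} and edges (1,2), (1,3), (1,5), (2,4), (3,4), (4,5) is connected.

Step 1: Build adjacency list from edges:
  1: 2, 3, 5
  2: 1, 4
  3: 1, 4
  4: 2, 3, 5
  5: 1, 4

Step 2: Run BFS/DFS from vertex 1:
  Visited: {1, 2, 3, 5, 4}
  Reached 5 of 5 vertices

Step 3: All 5 vertices reached from vertex 1, so the graph is connected.
Answer: Yes, the graph is connected.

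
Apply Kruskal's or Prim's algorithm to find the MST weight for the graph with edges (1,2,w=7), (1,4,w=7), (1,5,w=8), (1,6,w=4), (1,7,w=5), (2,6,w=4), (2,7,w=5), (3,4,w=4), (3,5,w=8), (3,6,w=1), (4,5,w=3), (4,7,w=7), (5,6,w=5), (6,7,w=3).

Apply Kruskal's algorithm (sort edges by weight, add if no cycle):

Sorted edges by weight:
  (3,6) w=1
  (4,5) w=3
  (6,7) w=3
  (1,6) w=4
  (2,6) w=4
  (3,4) w=4
  (1,7) w=5
  (2,7) w=5
  (5,6) w=5
  (1,2) w=7
  (1,4) w=7
  (4,7) w=7
  (1,5) w=8
  (3,5) w=8

Add edge (3,6) w=1 -- no cycle. Running total: 1
Add edge (4,5) w=3 -- no cycle. Running total: 4
Add edge (6,7) w=3 -- no cycle. Running total: 7
Add edge (1,6) w=4 -- no cycle. Running total: 11
Add edge (2,6) w=4 -- no cycle. Running total: 15
Add edge (3,4) w=4 -- no cycle. Running total: 19

MST edges: (3,6,w=1), (4,5,w=3), (6,7,w=3), (1,6,w=4), (2,6,w=4), (3,4,w=4)
Total MST weight: 1 + 3 + 3 + 4 + 4 + 4 = 19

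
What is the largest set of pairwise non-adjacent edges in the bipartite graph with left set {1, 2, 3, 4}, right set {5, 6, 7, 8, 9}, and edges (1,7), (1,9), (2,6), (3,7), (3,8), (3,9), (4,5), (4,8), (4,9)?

Step 1: List the neighbors of each left vertex:
  1: 7, 9
  2: 6
  3: 7, 8, 9
  4: 5, 8, 9

Step 2: Greedily match left vertices, then look for augmenting paths:
  Match 1 -- 7
  Match 2 -- 6
  Match 3 -- 8
  Match 4 -- 5
  No augmenting path remains.

Step 3: Verify this is maximum:
  Matching size 4 = min(|L|, |R|) = min(4, 5), which is an upper bound, so this matching is maximum.

Maximum matching: {(1,7), (2,6), (3,8), (4,5)}
Size: 4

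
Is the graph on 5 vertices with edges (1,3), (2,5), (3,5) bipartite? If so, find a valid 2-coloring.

Step 1: Attempt 2-coloring using BFS:
  Start at vertex 1, assign color 0
  Color vertex 3 with color 1 (neighbor of 1)
  Color vertex 5 with color 0 (neighbor of 3)
  Color vertex 2 with color 1 (neighbor of 5)
  Start new component at vertex 4, assign color 0

Step 2: 2-coloring succeeded. No conflicts found.
  Set A (color 0): {1, 4, 5}
  Set B (color 1): {2, 3}

The graph is bipartite with partition {1, 4, 5}, {2, 3}.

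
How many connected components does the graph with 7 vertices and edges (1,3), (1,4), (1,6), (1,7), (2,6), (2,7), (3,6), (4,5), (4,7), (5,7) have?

Step 1: Build adjacency list from edges:
  1: 3, 4, 6, 7
  2: 6, 7
  3: 1, 6
  4: 1, 5, 7
  5: 4, 7
  6: 1, 2, 3
  7: 1, 2, 4, 5

Step 2: Run BFS/DFS from vertex 1:
  Visited: {1, 3, 4, 6, 7, 5, 2}
  Reached 7 of 7 vertices

Step 3: All 7 vertices reached from vertex 1, so the graph is connected.
Number of connected components: 1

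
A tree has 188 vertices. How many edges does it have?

A tree on n vertices always has exactly n - 1 edges.
For n = 188: edges = 188 - 1 = 187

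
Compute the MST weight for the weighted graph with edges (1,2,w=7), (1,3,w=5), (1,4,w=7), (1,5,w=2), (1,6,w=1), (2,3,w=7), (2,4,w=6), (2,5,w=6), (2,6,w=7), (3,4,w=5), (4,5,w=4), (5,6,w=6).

Apply Kruskal's algorithm (sort edges by weight, add if no cycle):

Sorted edges by weight:
  (1,6) w=1
  (1,5) w=2
  (4,5) w=4
  (1,3) w=5
  (3,4) w=5
  (2,5) w=6
  (2,4) w=6
  (5,6) w=6
  (1,4) w=7
  (1,2) w=7
  (2,3) w=7
  (2,6) w=7

Add edge (1,6) w=1 -- no cycle. Running total: 1
Add edge (1,5) w=2 -- no cycle. Running total: 3
Add edge (4,5) w=4 -- no cycle. Running total: 7
Add edge (1,3) w=5 -- no cycle. Running total: 12
Skip edge (3,4) w=5 -- would create cycle
Add edge (2,5) w=6 -- no cycle. Running total: 18

MST edges: (1,6,w=1), (1,5,w=2), (4,5,w=4), (1,3,w=5), (2,5,w=6)
Total MST weight: 1 + 2 + 4 + 5 + 6 = 18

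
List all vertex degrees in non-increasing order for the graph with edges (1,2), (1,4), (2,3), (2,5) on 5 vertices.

Step 1: Count edges incident to each vertex:
  deg(1) = 2 (neighbors: 2, 4)
  deg(2) = 3 (neighbors: 1, 3, 5)
  deg(3) = 1 (neighbors: 2)
  deg(4) = 1 (neighbors: 1)
  deg(5) = 1 (neighbors: 2)

Step 2: Sort degrees in non-increasing order:
  Degrees: [2, 3, 1, 1, 1] -> sorted: [3, 2, 1, 1, 1]

Degree sequence: [3, 2, 1, 1, 1]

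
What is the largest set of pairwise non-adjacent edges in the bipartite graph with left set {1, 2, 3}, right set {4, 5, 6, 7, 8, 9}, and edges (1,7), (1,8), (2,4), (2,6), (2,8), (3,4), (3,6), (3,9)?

Step 1: List the neighbors of each left vertex:
  1: 7, 8
  2: 4, 6, 8
  3: 4, 6, 9

Step 2: Greedily match left vertices, then look for augmenting paths:
  Match 1 -- 7
  Match 2 -- 4
  Match 3 -- 6
  No augmenting path remains.

Step 3: Verify this is maximum:
  Matching size 3 = min(|L|, |R|) = min(3, 6), which is an upper bound, so this matching is maximum.

Maximum matching: {(1,7), (2,4), (3,6)}
Size: 3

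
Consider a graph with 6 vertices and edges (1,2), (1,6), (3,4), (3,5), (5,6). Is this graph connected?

Step 1: Build adjacency list from edges:
  1: 2, 6
  2: 1
  3: 4, 5
  4: 3
  5: 3, 6
  6: 1, 5

Step 2: Run BFS/DFS from vertex 1:
  Visited: {1, 2, 6, 5, 3, 4}
  Reached 6 of 6 vertices

Step 3: All 6 vertices reached from vertex 1, so the graph is connected.
Answer: Yes, the graph is connected.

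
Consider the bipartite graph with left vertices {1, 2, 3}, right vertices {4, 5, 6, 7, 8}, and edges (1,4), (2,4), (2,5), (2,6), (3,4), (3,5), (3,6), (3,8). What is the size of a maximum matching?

Step 1: List the neighbors of each left vertex:
  1: 4
  2: 4, 5, 6
  3: 4, 5, 6, 8

Step 2: Greedily match left vertices, then look for augmenting paths:
  Match 1 -- 4
  Match 2 -- 5
  Match 3 -- 6
  No augmenting path remains.

Step 3: Verify this is maximum:
  Matching size 3 = min(|L|, |R|) = min(3, 5), which is an upper bound, so this matching is maximum.

Maximum matching: {(1,4), (2,5), (3,6)}
Size: 3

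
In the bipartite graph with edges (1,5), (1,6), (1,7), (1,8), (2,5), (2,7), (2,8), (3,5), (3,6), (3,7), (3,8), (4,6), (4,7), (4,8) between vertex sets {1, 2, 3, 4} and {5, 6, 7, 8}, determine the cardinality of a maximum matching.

Step 1: List the neighbors of each left vertex:
  1: 5, 6, 7, 8
  2: 5, 7, 8
  3: 5, 6, 7, 8
  4: 6, 7, 8

Step 2: Greedily match left vertices, then look for augmenting paths:
  Match 1 -- 5
  Match 2 -- 7
  Match 3 -- 6
  Match 4 -- 8
  No augmenting path remains.

Step 3: Verify this is maximum:
  Matching size 4 = min(|L|, |R|) = min(4, 4), which is an upper bound, so this matching is maximum.

Maximum matching: {(1,5), (2,7), (3,6), (4,8)}
Size: 4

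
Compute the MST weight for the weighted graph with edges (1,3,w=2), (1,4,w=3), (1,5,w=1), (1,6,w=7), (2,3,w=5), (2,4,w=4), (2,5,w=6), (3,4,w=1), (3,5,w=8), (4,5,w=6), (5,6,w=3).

Apply Kruskal's algorithm (sort edges by weight, add if no cycle):

Sorted edges by weight:
  (1,5) w=1
  (3,4) w=1
  (1,3) w=2
  (1,4) w=3
  (5,6) w=3
  (2,4) w=4
  (2,3) w=5
  (2,5) w=6
  (4,5) w=6
  (1,6) w=7
  (3,5) w=8

Add edge (1,5) w=1 -- no cycle. Running total: 1
Add edge (3,4) w=1 -- no cycle. Running total: 2
Add edge (1,3) w=2 -- no cycle. Running total: 4
Skip edge (1,4) w=3 -- would create cycle
Add edge (5,6) w=3 -- no cycle. Running total: 7
Add edge (2,4) w=4 -- no cycle. Running total: 11

MST edges: (1,5,w=1), (3,4,w=1), (1,3,w=2), (5,6,w=3), (2,4,w=4)
Total MST weight: 1 + 1 + 2 + 3 + 4 = 11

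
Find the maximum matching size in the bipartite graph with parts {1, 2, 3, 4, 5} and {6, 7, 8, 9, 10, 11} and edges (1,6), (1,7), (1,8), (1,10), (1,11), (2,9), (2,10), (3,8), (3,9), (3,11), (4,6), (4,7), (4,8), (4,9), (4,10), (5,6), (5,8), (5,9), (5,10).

Step 1: List the neighbors of each left vertex:
  1: 6, 7, 8, 10, 11
  2: 9, 10
  3: 8, 9, 11
  4: 6, 7, 8, 9, 10
  5: 6, 8, 9, 10

Step 2: Greedily match left vertices, then look for augmenting paths:
  Match 1 -- 6
  Match 2 -- 9
  Match 3 -- 8
  Match 4 -- 7
  Match 5 -- 10
  No augmenting path remains.

Step 3: Verify this is maximum:
  Matching size 5 = min(|L|, |R|) = min(5, 6), which is an upper bound, so this matching is maximum.

Maximum matching: {(1,6), (2,9), (3,8), (4,7), (5,10)}
Size: 5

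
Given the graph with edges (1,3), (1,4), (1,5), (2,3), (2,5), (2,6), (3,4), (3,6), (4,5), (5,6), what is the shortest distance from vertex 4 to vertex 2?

Step 1: Build adjacency list:
  1: 3, 4, 5
  2: 3, 5, 6
  3: 1, 2, 4, 6
  4: 1, 3, 5
  5: 1, 2, 4, 6
  6: 2, 3, 5

Step 2: BFS from vertex 4 to find shortest path to 2:
  vertex 1 reached at distance 1
  vertex 3 reached at distance 1
  vertex 5 reached at distance 1
  vertex 2 reached at distance 2

Step 3: Shortest path: 4 -> 5 -> 2
Path length: 2 edges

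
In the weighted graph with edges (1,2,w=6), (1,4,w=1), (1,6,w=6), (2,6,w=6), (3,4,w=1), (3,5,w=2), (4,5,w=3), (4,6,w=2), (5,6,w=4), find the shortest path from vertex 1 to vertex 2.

Step 1: Build adjacency list with weights:
  1: 2(w=6), 4(w=1), 6(w=6)
  2: 1(w=6), 6(w=6)
  3: 4(w=1), 5(w=2)
  4: 1(w=1), 3(w=1), 5(w=3), 6(w=2)
  5: 3(w=2), 4(w=3), 6(w=4)
  6: 1(w=6), 2(w=6), 4(w=2), 5(w=4)

Step 2: Apply Dijkstra's algorithm from vertex 1:
  Visit vertex 1 (distance=0)
    Update dist[2] = 6
    Update dist[4] = 1
    Update dist[6] = 6
  Visit vertex 4 (distance=1)
    Update dist[3] = 2
    Update dist[5] = 4
    Update dist[6] = 3
  Visit vertex 3 (distance=2)
  Visit vertex 6 (distance=3)
  Visit vertex 5 (distance=4)
  Visit vertex 2 (distance=6)

Step 3: Shortest path: 1 -> 2
Total weight: 6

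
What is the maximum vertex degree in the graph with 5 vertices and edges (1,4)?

Step 1: Count edges incident to each vertex:
  deg(1) = 1 (neighbors: 4)
  deg(2) = 0 (neighbors: none)
  deg(3) = 0 (neighbors: none)
  deg(4) = 1 (neighbors: 1)
  deg(5) = 0 (neighbors: none)

Step 2: Find maximum:
  max(1, 0, 0, 1, 0) = 1 (vertex 1)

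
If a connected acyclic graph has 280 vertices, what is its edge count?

A tree on n vertices always has exactly n - 1 edges.
For n = 280: edges = 280 - 1 = 279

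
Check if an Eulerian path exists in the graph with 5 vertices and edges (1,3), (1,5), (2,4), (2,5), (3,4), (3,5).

Step 1: Find the degree of each vertex:
  deg(1) = 2
  deg(2) = 2
  deg(3) = 3
  deg(4) = 2
  deg(5) = 3

Step 2: Count vertices with odd degree:
  Odd-degree vertices: 3, 5 (2 total)

Step 3: Apply Euler's theorem:
  - Eulerian circuit exists iff graph is connected and all vertices have even degree
  - Eulerian path exists iff graph is connected and has 0 or 2 odd-degree vertices

Graph is connected with exactly 2 odd-degree vertices (3, 5).
Eulerian path exists (starting and ending at the odd-degree vertices), but no Eulerian circuit.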